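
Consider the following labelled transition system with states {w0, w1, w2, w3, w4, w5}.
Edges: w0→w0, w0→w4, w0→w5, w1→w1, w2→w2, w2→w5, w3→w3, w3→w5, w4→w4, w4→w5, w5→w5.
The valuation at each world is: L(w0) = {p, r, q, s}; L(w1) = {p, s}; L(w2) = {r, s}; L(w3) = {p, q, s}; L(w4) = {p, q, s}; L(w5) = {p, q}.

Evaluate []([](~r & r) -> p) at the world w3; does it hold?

Recall that []ψ holds at a world iff ψ holds at every accessible world, and <>ψ holds iff ψ holds at some accessible world.
At w3: []([](~r & r) -> p) requires [](~r & r) -> p at every successor {w3, w5}.
    At w3: [](~r & r) is false, p is true, so [](~r & r) -> p is true.
      At w3: [](~r & r) requires ~r & r at every successor {w3, w5}.
        ~r & r fails at w3, so [](~r & r) is false at w3.
    At w5: [](~r & r) is false, p is true, so [](~r & r) -> p is true.
      At w5: [](~r & r) requires ~r & r at every successor {w5}.
        ~r & r fails at w5, so [](~r & r) is false at w5.
So []([](~r & r) -> p) is true at w3.

Yes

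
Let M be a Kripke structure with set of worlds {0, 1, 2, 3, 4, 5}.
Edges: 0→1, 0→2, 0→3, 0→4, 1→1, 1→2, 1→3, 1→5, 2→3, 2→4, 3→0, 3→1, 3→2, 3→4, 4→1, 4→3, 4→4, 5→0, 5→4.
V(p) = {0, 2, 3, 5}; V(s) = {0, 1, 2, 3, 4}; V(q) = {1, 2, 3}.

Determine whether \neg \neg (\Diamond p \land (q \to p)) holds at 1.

No

At 1: \neg (\Diamond p \land (q \to p)) is true, so \neg \neg (\Diamond p \land (q \to p)) is false.
  At 1: \Diamond p \land (q \to p) is false, so \neg (\Diamond p \land (q \to p)) is true.
    At 1: \Diamond p is true, q \to p is false, so \Diamond p \land (q \to p) is false.
      At 1: \Diamond p requires p at some successor in {1, 2, 3, 5}.
        p holds at 2, so \Diamond p is true at 1.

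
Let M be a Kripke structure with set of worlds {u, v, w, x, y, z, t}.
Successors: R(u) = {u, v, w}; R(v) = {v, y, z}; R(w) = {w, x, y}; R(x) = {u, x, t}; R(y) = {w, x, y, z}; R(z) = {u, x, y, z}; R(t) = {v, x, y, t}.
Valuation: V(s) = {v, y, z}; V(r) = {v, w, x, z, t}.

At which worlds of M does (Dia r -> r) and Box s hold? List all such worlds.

Let φ = (Dia r -> r) and Box s. Evaluate φ at each world:
  u (successors {u, v, w}): φ is false.
  v (successors {v, y, z}): φ is true.
  w (successors {w, x, y}): φ is false.
  x (successors {u, x, t}): φ is false.
  y (successors {w, x, y, z}): φ is false.
  z (successors {u, x, y, z}): φ is false.
  t (successors {v, x, y, t}): φ is false.
For instance, at v:
  At v: Dia r -> r is true, Box s is true, so (Dia r -> r) and Box s is true.
    At v: Dia r is true, r is true, so Dia r -> r is true.
      At v: Dia r requires r at some successor in {v, y, z}.
        r holds at v, so Dia r is true at v.
    At v: Box s requires s at every successor {v, y, z}.
      At v: s is true.
      At y: s is true.
      At z: s is true.
    So Box s is true at v.
Satisfying worlds: {v}

v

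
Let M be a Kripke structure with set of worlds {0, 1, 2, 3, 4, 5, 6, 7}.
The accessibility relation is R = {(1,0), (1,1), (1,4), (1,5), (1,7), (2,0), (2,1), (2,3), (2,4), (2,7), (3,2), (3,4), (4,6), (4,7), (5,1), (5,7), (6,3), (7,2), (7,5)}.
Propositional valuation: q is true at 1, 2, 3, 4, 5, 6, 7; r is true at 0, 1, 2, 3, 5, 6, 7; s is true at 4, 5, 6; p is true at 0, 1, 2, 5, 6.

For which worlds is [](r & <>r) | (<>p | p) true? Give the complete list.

Let φ = [](r & <>r) | (<>p | p). Evaluate φ at each world:
  0 (successors ∅): φ is true.
  1 (successors {0, 1, 4, 5, 7}): φ is true.
  2 (successors {0, 1, 3, 4, 7}): φ is true.
  3 (successors {2, 4}): φ is true.
  4 (successors {6, 7}): φ is true.
  5 (successors {1, 7}): φ is true.
  6 (successors {3}): φ is true.
  7 (successors {2, 5}): φ is true.
For instance, at 6:
  At 6: [](r & <>r) is true, <>p | p is true, so [](r & <>r) | (<>p | p) is true.
    At 6: [](r & <>r) requires r & <>r at every successor {3}.
      At 3: r & <>r is true.
    So [](r & <>r) is true at 6.
    At 6: <>p is false, p is true, so <>p | p is true.
      At 6: <>p requires p at some successor in {3}.
        At 3: p is false.
      So <>p is false at 6.
Satisfying worlds: {0, 1, 2, 3, 4, 5, 6, 7}

0, 1, 2, 3, 4, 5, 6, 7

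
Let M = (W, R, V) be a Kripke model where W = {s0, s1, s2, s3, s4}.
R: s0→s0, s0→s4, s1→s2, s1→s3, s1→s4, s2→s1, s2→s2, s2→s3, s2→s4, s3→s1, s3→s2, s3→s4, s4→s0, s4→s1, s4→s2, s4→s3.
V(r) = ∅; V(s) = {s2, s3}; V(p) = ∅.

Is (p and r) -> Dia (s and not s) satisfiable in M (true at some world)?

Let φ = (p and r) -> Dia (s and not s). Evaluate φ at each world:
  s0 (successors {s0, s4}): φ is true.
  s1 (successors {s2, s3, s4}): φ is true.
  s2 (successors {s1, s2, s3, s4}): φ is true.
  s3 (successors {s1, s2, s4}): φ is true.
  s4 (successors {s0, s1, s2, s3}): φ is true.
Detail at s0 (witness):
  At s0: p and r is false, Dia (s and not s) is false, so (p and r) -> Dia (s and not s) is true.
    At s0: Dia (s and not s) requires s and not s at some successor in {s0, s4}.
      At s0: s and not s is false.
      At s4: s and not s is false.
    So Dia (s and not s) is false at s0.

Yes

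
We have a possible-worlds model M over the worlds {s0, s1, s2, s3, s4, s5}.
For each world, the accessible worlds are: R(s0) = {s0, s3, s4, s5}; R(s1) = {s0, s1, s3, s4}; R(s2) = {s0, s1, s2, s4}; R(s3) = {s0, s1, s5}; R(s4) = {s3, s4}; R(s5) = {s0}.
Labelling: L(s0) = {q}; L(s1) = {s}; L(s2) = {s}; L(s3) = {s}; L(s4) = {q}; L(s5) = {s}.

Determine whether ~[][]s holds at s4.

Yes

At s4: [][]s is false, so ~[][]s is true.
  At s4: [][]s requires []s at every successor {s3, s4}.
    []s fails at s3, so [][]s is false at s4.
      At s3: []s requires s at every successor {s0, s1, s5}.
        s fails at s0, so []s is false at s3.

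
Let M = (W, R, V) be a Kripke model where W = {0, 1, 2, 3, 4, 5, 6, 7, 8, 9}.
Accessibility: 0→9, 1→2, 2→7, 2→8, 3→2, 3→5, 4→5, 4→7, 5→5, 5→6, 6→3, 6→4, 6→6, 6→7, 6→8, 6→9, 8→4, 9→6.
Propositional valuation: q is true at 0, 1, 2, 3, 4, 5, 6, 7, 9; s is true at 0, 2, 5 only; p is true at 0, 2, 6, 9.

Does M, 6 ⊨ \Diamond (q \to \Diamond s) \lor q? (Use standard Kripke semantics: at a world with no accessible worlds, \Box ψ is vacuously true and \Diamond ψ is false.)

Yes

Recall that \Diamond ψ holds at a world iff ψ holds at some accessible world.
At 6: \Diamond (q \to \Diamond s) is true, q is true, so \Diamond (q \to \Diamond s) \lor q is true.
  At 6: \Diamond (q \to \Diamond s) requires q \to \Diamond s at some successor in {3, 4, 6, 7, 8, 9}.
    q \to \Diamond s holds at 3, so \Diamond (q \to \Diamond s) is true at 6.
      At 3: q is true, \Diamond s is true, so q \to \Diamond s is true.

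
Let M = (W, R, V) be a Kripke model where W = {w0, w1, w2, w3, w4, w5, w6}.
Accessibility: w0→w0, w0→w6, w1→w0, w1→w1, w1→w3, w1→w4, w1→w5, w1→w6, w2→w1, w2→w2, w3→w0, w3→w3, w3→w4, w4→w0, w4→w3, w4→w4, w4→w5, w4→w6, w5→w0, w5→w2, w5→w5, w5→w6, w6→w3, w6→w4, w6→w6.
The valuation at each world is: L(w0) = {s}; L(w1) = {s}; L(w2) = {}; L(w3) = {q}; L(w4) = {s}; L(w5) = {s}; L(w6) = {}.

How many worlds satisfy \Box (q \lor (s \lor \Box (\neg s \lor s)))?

7

Let φ = \Box (q \lor (s \lor \Box (\neg s \lor s))). Evaluate φ at each world:
  w0 (successors {w0, w6}): φ is true.
  w1 (successors {w0, w1, w3, w4, w5, w6}): φ is true.
  w2 (successors {w1, w2}): φ is true.
  w3 (successors {w0, w3, w4}): φ is true.
  w4 (successors {w0, w3, w4, w5, w6}): φ is true.
  w5 (successors {w0, w2, w5, w6}): φ is true.
  w6 (successors {w3, w4, w6}): φ is true.
For instance, at w0:
  At w0: \Box (q \lor (s \lor \Box (\neg s \lor s))) requires q \lor (s \lor \Box (\neg s \lor s)) at every successor {w0, w6}.
      At w0: q is false, s \lor \Box (\neg s \lor s) is true, so q \lor (s \lor \Box (\neg s \lor s)) is true.
      At w6: q is false, s \lor \Box (\neg s \lor s) is true, so q \lor (s \lor \Box (\neg s \lor s)) is true.
  So \Box (q \lor (s \lor \Box (\neg s \lor s))) is true at w0.
Satisfying worlds: {w0, w1, w2, w3, w4, w5, w6}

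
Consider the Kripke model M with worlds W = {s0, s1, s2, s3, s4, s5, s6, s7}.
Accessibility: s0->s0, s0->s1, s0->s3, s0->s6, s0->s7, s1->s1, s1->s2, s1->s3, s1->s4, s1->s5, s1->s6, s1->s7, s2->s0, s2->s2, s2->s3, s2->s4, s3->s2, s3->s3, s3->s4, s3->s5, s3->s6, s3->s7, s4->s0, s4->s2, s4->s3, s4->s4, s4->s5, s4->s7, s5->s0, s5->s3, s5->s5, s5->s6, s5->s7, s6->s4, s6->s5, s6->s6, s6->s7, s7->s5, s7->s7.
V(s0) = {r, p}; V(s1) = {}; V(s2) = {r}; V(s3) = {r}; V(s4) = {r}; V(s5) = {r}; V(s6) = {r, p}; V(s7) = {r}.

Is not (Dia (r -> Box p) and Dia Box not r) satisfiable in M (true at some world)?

Let φ = not (Dia (r -> Box p) and Dia Box not r). Evaluate φ at each world:
  s0 (successors {s0, s1, s3, s6, s7}): φ is true.
  s1 (successors {s1, s2, s3, s4, s5, s6, s7}): φ is true.
  s2 (successors {s0, s2, s3, s4}): φ is true.
  s3 (successors {s2, s3, s4, s5, s6, s7}): φ is true.
  s4 (successors {s0, s2, s3, s4, s5, s7}): φ is true.
  s5 (successors {s0, s3, s5, s6, s7}): φ is true.
  s6 (successors {s4, s5, s6, s7}): φ is true.
  s7 (successors {s5, s7}): φ is true.
Detail at s0 (witness):
  At s0: Dia (r -> Box p) and Dia Box not r is false, so not (Dia (r -> Box p) and Dia Box not r) is true.
    At s0: Dia (r -> Box p) is true, Dia Box not r is false, so Dia (r -> Box p) and Dia Box not r is false.
      At s0: Dia (r -> Box p) requires r -> Box p at some successor in {s0, s1, s3, s6, s7}.
        r -> Box p holds at s1, so Dia (r -> Box p) is true at s0.
      At s0: Dia Box not r requires Box not r at some successor in {s0, s1, s3, s6, s7}.
        At s0: Box not r is false.
        At s1: Box not r is false.
        At s3: Box not r is false.
        At s6: Box not r is false.
        At s7: Box not r is false.
      So Dia Box not r is false at s0.

Yes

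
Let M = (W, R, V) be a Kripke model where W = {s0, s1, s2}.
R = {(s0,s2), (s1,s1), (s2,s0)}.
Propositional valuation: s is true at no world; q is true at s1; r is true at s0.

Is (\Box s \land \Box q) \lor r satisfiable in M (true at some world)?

Recall that \Box ψ holds at a world iff ψ holds at every accessible world, and \Diamond ψ holds iff ψ holds at some accessible world.
Let φ = (\Box s \land \Box q) \lor r. Evaluate φ at each world:
  s0 (successors {s2}): φ is true.
  s1 (successors {s1}): φ is false.
  s2 (successors {s0}): φ is false.
Detail at s0 (witness):
  At s0: \Box s \land \Box q is false, r is true, so (\Box s \land \Box q) \lor r is true.
    At s0: \Box s is false, \Box q is false, so \Box s \land \Box q is false.
      At s0: \Box s requires s at every successor {s2}.
        s fails at s2, so \Box s is false at s0.
      At s0: \Box q requires q at every successor {s2}.
        q fails at s2, so \Box q is false at s0.

Yes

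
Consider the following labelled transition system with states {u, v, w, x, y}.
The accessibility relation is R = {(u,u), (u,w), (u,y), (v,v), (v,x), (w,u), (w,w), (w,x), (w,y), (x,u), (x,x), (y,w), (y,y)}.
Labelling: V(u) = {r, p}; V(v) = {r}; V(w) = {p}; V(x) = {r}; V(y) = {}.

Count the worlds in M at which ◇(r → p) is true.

Recall that ◇ψ holds at a world iff ψ holds at some accessible world.
Let φ = ◇(r → p). Evaluate φ at each world:
  u (successors {u, w, y}): φ is true.
  v (successors {v, x}): φ is false.
  w (successors {u, w, x, y}): φ is true.
  x (successors {u, x}): φ is true.
  y (successors {w, y}): φ is true.
For instance, at v:
  At v: ◇(r → p) requires r → p at some successor in {v, x}.
    At v: r → p is false.
    At x: r → p is false.
  So ◇(r → p) is false at v.
Satisfying worlds: {u, w, x, y}

4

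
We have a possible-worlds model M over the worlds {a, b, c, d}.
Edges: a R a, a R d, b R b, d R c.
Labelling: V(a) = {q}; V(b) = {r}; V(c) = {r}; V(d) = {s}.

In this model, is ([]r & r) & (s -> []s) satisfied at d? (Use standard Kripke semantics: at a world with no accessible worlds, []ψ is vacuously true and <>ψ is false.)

At d: []r & r is false, s -> []s is false, so ([]r & r) & (s -> []s) is false.
  At d: []r is true, r is false, so []r & r is false.
    At d: []r requires r at every successor {c}.
      At c: r is true.
    So []r is true at d.
  At d: s is true, []s is false, so s -> []s is false.
    At d: []s requires s at every successor {c}.
      s fails at c, so []s is false at d.

No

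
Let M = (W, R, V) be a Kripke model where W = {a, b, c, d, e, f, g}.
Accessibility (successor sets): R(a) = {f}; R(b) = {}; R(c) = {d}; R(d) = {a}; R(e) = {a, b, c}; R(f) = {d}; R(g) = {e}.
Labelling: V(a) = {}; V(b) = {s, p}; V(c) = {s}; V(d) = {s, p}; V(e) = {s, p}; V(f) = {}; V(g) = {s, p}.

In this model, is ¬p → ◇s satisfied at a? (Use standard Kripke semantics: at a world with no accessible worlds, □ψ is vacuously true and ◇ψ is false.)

No

At a: ¬p is true, ◇s is false, so ¬p → ◇s is false.
  At a: ◇s requires s at some successor in {f}.
    At f: s is false.
  So ◇s is false at a.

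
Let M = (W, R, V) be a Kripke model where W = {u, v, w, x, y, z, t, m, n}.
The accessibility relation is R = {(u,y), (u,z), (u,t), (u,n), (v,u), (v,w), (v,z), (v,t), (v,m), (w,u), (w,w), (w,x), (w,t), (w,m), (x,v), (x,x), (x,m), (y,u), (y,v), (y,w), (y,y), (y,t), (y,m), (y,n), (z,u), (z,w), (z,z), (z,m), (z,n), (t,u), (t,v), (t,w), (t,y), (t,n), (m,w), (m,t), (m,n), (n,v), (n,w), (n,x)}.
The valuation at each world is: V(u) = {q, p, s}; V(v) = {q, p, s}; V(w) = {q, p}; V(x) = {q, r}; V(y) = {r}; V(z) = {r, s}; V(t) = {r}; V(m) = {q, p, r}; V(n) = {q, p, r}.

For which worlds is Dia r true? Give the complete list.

u, v, w, x, y, z, t, m, n

Recall that Dia ψ holds at a world iff ψ holds at some accessible world.
Let φ = Dia r. Evaluate φ at each world:
  u (successors {y, z, t, n}): φ is true.
  v (successors {u, w, z, t, m}): φ is true.
  w (successors {u, w, x, t, m}): φ is true.
  x (successors {v, x, m}): φ is true.
  y (successors {u, v, w, y, t, m, n}): φ is true.
  z (successors {u, w, z, m, n}): φ is true.
  t (successors {u, v, w, y, n}): φ is true.
  m (successors {w, t, n}): φ is true.
  n (successors {v, w, x}): φ is true.
For instance, at t:
  At t: Dia r requires r at some successor in {u, v, w, y, n}.
    r holds at y, so Dia r is true at t.
Satisfying worlds: {u, v, w, x, y, z, t, m, n}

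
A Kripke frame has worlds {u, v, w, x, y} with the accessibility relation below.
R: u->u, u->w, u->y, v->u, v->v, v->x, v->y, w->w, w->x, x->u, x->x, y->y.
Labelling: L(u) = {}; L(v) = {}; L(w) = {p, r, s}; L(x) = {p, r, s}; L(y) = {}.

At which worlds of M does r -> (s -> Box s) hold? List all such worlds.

Recall that Box ψ holds at a world iff ψ holds at every accessible world, and Dia ψ holds iff ψ holds at some accessible world.
Let φ = r -> (s -> Box s). Evaluate φ at each world:
  u (successors {u, w, y}): φ is true.
  v (successors {u, v, x, y}): φ is true.
  w (successors {w, x}): φ is true.
  x (successors {u, x}): φ is false.
  y (successors {y}): φ is true.
For instance, at u:
  At u: r is false, s -> Box s is true, so r -> (s -> Box s) is true.
    At u: s is false, Box s is false, so s -> Box s is true.
      At u: Box s requires s at every successor {u, w, y}.
        s fails at u, so Box s is false at u.
Satisfying worlds: {u, v, w, y}

u, v, w, y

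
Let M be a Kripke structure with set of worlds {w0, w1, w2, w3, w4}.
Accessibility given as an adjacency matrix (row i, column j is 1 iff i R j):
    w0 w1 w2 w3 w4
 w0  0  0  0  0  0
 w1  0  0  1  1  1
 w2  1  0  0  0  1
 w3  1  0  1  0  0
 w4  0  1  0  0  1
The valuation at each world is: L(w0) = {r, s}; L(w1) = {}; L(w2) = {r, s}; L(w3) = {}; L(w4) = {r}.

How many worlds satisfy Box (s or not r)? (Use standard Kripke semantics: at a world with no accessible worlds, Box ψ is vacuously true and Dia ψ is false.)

Let φ = Box (s or not r). Evaluate φ at each world:
  w0 (successors ∅): φ is true.
  w1 (successors {w2, w3, w4}): φ is false.
  w2 (successors {w0, w4}): φ is false.
  w3 (successors {w0, w2}): φ is true.
  w4 (successors {w1, w4}): φ is false.
For instance, at w3:
  At w3: Box (s or not r) requires s or not r at every successor {w0, w2}.
    At w0: s or not r is true.
    At w2: s or not r is true.
  So Box (s or not r) is true at w3.
Satisfying worlds: {w0, w3}

2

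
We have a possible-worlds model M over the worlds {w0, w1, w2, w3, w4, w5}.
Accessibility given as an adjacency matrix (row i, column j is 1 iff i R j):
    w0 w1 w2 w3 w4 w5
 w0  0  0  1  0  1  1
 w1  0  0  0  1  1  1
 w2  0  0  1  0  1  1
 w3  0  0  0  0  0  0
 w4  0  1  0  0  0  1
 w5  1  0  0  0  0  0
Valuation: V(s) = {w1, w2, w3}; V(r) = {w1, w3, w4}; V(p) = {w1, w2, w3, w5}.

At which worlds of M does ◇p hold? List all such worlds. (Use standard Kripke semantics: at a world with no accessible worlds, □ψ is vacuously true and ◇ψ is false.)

Let φ = ◇p. Evaluate φ at each world:
  w0 (successors {w2, w4, w5}): φ is true.
  w1 (successors {w3, w4, w5}): φ is true.
  w2 (successors {w2, w4, w5}): φ is true.
  w3 (successors ∅): φ is false.
  w4 (successors {w1, w5}): φ is true.
  w5 (successors {w0}): φ is false.
For instance, at w5:
  At w5: ◇p requires p at some successor in {w0}.
    At w0: p is false.
  So ◇p is false at w5.
Satisfying worlds: {w0, w1, w2, w4}

w0, w1, w2, w4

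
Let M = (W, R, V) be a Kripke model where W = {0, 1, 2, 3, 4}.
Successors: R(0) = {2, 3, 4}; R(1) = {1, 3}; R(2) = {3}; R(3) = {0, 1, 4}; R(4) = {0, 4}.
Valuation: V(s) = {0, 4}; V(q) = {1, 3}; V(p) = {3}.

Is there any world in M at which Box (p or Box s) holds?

Let φ = Box (p or Box s). Evaluate φ at each world:
  0 (successors {2, 3, 4}): φ is false.
  1 (successors {1, 3}): φ is false.
  2 (successors {3}): φ is true.
  3 (successors {0, 1, 4}): φ is false.
  4 (successors {0, 4}): φ is false.
Detail at 2 (witness):
  At 2: Box (p or Box s) requires p or Box s at every successor {3}.
      At 3: p is true, Box s is false, so p or Box s is true.
  So Box (p or Box s) is true at 2.

Yes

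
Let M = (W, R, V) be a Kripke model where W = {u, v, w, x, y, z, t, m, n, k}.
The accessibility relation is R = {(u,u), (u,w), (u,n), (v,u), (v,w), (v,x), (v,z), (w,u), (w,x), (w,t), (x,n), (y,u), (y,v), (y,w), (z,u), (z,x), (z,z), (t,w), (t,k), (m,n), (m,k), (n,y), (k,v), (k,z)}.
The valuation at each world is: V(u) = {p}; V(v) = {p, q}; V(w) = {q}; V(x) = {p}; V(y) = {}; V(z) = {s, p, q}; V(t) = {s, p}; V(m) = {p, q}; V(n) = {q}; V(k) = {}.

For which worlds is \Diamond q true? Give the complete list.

Recall that \Diamond ψ holds at a world iff ψ holds at some accessible world.
Let φ = \Diamond q. Evaluate φ at each world:
  u (successors {u, w, n}): φ is true.
  v (successors {u, w, x, z}): φ is true.
  w (successors {u, x, t}): φ is false.
  x (successors {n}): φ is true.
  y (successors {u, v, w}): φ is true.
  z (successors {u, x, z}): φ is true.
  t (successors {w, k}): φ is true.
  m (successors {n, k}): φ is true.
  n (successors {y}): φ is false.
  k (successors {v, z}): φ is true.
For instance, at z:
  At z: \Diamond q requires q at some successor in {u, x, z}.
    q holds at z, so \Diamond q is true at z.
Satisfying worlds: {u, v, x, y, z, t, m, k}

u, v, x, y, z, t, m, k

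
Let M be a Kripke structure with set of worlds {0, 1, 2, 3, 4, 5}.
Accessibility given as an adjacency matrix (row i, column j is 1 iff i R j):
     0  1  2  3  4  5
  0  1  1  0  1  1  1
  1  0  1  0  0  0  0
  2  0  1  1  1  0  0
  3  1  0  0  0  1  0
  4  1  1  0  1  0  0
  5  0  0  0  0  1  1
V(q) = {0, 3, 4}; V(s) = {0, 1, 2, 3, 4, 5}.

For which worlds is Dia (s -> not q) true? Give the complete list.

Recall that Dia ψ holds at a world iff ψ holds at some accessible world.
Let φ = Dia (s -> not q). Evaluate φ at each world:
  0 (successors {0, 1, 3, 4, 5}): φ is true.
  1 (successors {1}): φ is true.
  2 (successors {1, 2, 3}): φ is true.
  3 (successors {0, 4}): φ is false.
  4 (successors {0, 1, 3}): φ is true.
  5 (successors {4, 5}): φ is true.
For instance, at 4:
  At 4: Dia (s -> not q) requires s -> not q at some successor in {0, 1, 3}.
    s -> not q holds at 1, so Dia (s -> not q) is true at 4.
Satisfying worlds: {0, 1, 2, 4, 5}

0, 1, 2, 4, 5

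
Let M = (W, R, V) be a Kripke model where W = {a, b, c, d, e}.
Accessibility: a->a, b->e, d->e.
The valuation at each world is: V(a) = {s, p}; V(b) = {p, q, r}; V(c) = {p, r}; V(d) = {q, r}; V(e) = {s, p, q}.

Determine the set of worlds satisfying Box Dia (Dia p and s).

Let φ = Box Dia (Dia p and s). Evaluate φ at each world:
  a (successors {a}): φ is true.
  b (successors {e}): φ is false.
  c (successors ∅): φ is true.
  d (successors {e}): φ is false.
  e (successors ∅): φ is true.
For instance, at a:
  At a: Box Dia (Dia p and s) requires Dia (Dia p and s) at every successor {a}.
      At a: Dia (Dia p and s) requires Dia p and s at some successor in {a}.
        Dia p and s holds at a, so Dia (Dia p and s) is true at a.
  So Box Dia (Dia p and s) is true at a.
Satisfying worlds: {a, c, e}

a, c, e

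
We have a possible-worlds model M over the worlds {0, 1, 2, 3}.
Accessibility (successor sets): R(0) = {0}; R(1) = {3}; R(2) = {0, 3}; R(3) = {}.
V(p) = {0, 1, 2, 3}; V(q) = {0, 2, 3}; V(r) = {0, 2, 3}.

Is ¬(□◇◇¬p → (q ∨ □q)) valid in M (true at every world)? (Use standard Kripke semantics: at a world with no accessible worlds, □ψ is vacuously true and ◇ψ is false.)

Recall that □ψ holds at a world iff ψ holds at every accessible world, and ◇ψ holds iff ψ holds at some accessible world.
Let φ = ¬(□◇◇¬p → (q ∨ □q)). Evaluate φ at each world:
  0 (successors {0}): φ is false.
  1 (successors {3}): φ is false.
  2 (successors {0, 3}): φ is false.
  3 (successors ∅): φ is false.
Detail at 0 (counterexample):
  At 0: □◇◇¬p → (q ∨ □q) is true, so ¬(□◇◇¬p → (q ∨ □q)) is false.
    At 0: □◇◇¬p is false, q ∨ □q is true, so □◇◇¬p → (q ∨ □q) is true.
      At 0: □◇◇¬p requires ◇◇¬p at every successor {0}.
        ◇◇¬p fails at 0, so □◇◇¬p is false at 0.
      At 0: q is true, □q is true, so q ∨ □q is true.

No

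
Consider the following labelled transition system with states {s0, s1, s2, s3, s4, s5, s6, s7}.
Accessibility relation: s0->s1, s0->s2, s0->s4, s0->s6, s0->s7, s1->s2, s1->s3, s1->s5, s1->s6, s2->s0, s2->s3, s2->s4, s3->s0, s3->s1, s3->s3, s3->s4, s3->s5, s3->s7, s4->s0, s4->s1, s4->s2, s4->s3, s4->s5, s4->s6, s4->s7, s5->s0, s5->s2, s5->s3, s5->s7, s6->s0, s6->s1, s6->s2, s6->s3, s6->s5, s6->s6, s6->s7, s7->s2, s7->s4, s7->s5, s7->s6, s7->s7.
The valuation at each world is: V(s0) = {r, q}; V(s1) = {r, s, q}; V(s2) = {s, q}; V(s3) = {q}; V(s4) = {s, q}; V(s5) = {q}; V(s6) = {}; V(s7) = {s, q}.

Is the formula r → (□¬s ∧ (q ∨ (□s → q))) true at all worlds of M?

Let φ = r → (□¬s ∧ (q ∨ (□s → q))). Evaluate φ at each world:
  s0 (successors {s1, s2, s4, s6, s7}): φ is false.
  s1 (successors {s2, s3, s5, s6}): φ is false.
  s2 (successors {s0, s3, s4}): φ is true.
  s3 (successors {s0, s1, s3, s4, s5, s7}): φ is true.
  s4 (successors {s0, s1, s2, s3, s5, s6, s7}): φ is true.
  s5 (successors {s0, s2, s3, s7}): φ is true.
  s6 (successors {s0, s1, s2, s3, s5, s6, s7}): φ is true.
  s7 (successors {s2, s4, s5, s6, s7}): φ is true.
Detail at s0 (counterexample):
  At s0: r is true, □¬s ∧ (q ∨ (□s → q)) is false, so r → (□¬s ∧ (q ∨ (□s → q))) is false.
    At s0: □¬s is false, q ∨ (□s → q) is true, so □¬s ∧ (q ∨ (□s → q)) is false.
      At s0: □¬s requires ¬s at every successor {s1, s2, s4, s6, s7}.
        ¬s fails at s1, so □¬s is false at s0.
      At s0: q is true, □s → q is true, so q ∨ (□s → q) is true.

No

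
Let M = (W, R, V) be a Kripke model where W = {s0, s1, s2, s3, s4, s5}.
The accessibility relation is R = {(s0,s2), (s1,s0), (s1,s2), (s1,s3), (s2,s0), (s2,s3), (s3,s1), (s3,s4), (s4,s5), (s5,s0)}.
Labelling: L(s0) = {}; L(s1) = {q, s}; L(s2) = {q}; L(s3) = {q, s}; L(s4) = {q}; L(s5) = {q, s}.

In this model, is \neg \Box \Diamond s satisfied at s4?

Yes

At s4: \Box \Diamond s is false, so \neg \Box \Diamond s is true.
  At s4: \Box \Diamond s requires \Diamond s at every successor {s5}.
    \Diamond s fails at s5, so \Box \Diamond s is false at s4.
      At s5: \Diamond s requires s at some successor in {s0}.
        At s0: s is false.
      So \Diamond s is false at s5.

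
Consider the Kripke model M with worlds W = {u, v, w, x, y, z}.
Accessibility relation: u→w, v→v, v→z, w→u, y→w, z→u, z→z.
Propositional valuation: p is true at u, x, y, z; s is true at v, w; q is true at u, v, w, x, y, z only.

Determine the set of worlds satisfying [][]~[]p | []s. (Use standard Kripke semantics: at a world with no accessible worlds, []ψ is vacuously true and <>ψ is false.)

u, x, y

Let φ = [][]~[]p | []s. Evaluate φ at each world:
  u (successors {w}): φ is true.
  v (successors {v, z}): φ is false.
  w (successors {u}): φ is false.
  x (successors ∅): φ is true.
  y (successors {w}): φ is true.
  z (successors {u, z}): φ is false.
For instance, at w:
  At w: [][]~[]p is false, []s is false, so [][]~[]p | []s is false.
    At w: [][]~[]p requires []~[]p at every successor {u}.
      []~[]p fails at u, so [][]~[]p is false at w.
    At w: []s requires s at every successor {u}.
      s fails at u, so []s is false at w.
Satisfying worlds: {u, x, y}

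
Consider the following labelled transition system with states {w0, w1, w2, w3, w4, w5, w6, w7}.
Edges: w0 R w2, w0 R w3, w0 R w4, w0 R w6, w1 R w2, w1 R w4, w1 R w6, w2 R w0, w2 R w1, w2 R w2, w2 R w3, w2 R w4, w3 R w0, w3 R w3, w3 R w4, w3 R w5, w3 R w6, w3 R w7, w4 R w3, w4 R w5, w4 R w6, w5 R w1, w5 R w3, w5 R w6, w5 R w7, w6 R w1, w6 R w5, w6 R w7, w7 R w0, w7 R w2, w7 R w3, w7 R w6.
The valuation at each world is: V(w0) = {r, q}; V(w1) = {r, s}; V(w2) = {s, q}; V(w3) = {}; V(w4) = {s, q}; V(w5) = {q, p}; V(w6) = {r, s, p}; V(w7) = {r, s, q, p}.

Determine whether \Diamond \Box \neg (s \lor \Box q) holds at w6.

No

At w6: \Diamond \Box \neg (s \lor \Box q) requires \Box \neg (s \lor \Box q) at some successor in {w1, w5, w7}.
  At w1: \Box \neg (s \lor \Box q) is false.
  At w5: \Box \neg (s \lor \Box q) is false.
  At w7: \Box \neg (s \lor \Box q) is false.
So \Diamond \Box \neg (s \lor \Box q) is false at w6.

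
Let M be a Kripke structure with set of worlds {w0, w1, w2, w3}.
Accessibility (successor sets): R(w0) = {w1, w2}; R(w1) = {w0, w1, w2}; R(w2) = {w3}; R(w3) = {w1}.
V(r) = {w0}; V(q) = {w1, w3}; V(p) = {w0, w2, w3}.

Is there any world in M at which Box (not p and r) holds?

Recall that Box ψ holds at a world iff ψ holds at every accessible world, and Dia ψ holds iff ψ holds at some accessible world.
Let φ = Box (not p and r). Evaluate φ at each world:
  w0 (successors {w1, w2}): φ is false.
  w1 (successors {w0, w1, w2}): φ is false.
  w2 (successors {w3}): φ is false.
  w3 (successors {w1}): φ is false.
For instance, at w3:
  At w3: Box (not p and r) requires not p and r at every successor {w1}.
    not p and r fails at w1, so Box (not p and r) is false at w3.

No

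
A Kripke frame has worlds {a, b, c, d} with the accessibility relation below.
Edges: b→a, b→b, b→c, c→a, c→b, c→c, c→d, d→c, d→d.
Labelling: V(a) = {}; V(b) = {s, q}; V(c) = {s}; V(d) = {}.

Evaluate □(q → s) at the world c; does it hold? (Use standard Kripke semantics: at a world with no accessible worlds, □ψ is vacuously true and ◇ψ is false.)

At c: □(q → s) requires q → s at every successor {a, b, c, d}.
  At a: q → s is true.
  At b: q → s is true.
  At c: q → s is true.
  At d: q → s is true.
So □(q → s) is true at c.

Yes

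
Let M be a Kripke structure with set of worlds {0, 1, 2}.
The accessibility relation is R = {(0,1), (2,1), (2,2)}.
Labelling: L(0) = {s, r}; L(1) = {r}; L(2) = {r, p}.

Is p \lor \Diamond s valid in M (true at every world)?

No

Let φ = p \lor \Diamond s. Evaluate φ at each world:
  0 (successors {1}): φ is false.
  1 (successors ∅): φ is false.
  2 (successors {1, 2}): φ is true.
Detail at 0 (counterexample):
  At 0: p is false, \Diamond s is false, so p \lor \Diamond s is false.
    At 0: \Diamond s requires s at some successor in {1}.
      At 1: s is false.
    So \Diamond s is false at 0.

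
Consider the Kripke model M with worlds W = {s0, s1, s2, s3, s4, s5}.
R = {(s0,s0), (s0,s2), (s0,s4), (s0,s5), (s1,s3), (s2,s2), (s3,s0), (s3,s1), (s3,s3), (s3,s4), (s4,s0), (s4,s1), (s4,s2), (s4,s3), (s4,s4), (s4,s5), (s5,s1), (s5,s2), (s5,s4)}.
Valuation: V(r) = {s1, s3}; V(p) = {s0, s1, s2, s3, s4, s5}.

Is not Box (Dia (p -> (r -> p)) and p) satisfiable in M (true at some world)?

Recall that Box ψ holds at a world iff ψ holds at every accessible world, and Dia ψ holds iff ψ holds at some accessible world.
Let φ = not Box (Dia (p -> (r -> p)) and p). Evaluate φ at each world:
  s0 (successors {s0, s2, s4, s5}): φ is false.
  s1 (successors {s3}): φ is false.
  s2 (successors {s2}): φ is false.
  s3 (successors {s0, s1, s3, s4}): φ is false.
  s4 (successors {s0, s1, s2, s3, s4, s5}): φ is false.
  s5 (successors {s1, s2, s4}): φ is false.
For instance, at s1:
  At s1: Box (Dia (p -> (r -> p)) and p) is true, so not Box (Dia (p -> (r -> p)) and p) is false.
    At s1: Box (Dia (p -> (r -> p)) and p) requires Dia (p -> (r -> p)) and p at every successor {s3}.
      At s3: Dia (p -> (r -> p)) and p is true.
    So Box (Dia (p -> (r -> p)) and p) is true at s1.

No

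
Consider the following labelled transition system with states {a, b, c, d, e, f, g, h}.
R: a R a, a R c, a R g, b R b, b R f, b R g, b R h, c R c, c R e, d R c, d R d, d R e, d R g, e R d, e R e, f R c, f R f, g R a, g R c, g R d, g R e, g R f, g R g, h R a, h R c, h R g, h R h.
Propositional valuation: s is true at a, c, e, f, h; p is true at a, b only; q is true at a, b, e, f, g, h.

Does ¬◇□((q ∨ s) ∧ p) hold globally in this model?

Yes

Let φ = ¬◇□((q ∨ s) ∧ p). Evaluate φ at each world:
  a (successors {a, c, g}): φ is true.
  b (successors {b, f, g, h}): φ is true.
  c (successors {c, e}): φ is true.
  d (successors {c, d, e, g}): φ is true.
  e (successors {d, e}): φ is true.
  f (successors {c, f}): φ is true.
  g (successors {a, c, d, e, f, g}): φ is true.
  h (successors {a, c, g, h}): φ is true.
For instance, at h:
  At h: ◇□((q ∨ s) ∧ p) is false, so ¬◇□((q ∨ s) ∧ p) is true.
    At h: ◇□((q ∨ s) ∧ p) requires □((q ∨ s) ∧ p) at some successor in {a, c, g, h}.
      At a: □((q ∨ s) ∧ p) is false.
      At c: □((q ∨ s) ∧ p) is false.
      At g: □((q ∨ s) ∧ p) is false.
      At h: □((q ∨ s) ∧ p) is false.
    So ◇□((q ∨ s) ∧ p) is false at h.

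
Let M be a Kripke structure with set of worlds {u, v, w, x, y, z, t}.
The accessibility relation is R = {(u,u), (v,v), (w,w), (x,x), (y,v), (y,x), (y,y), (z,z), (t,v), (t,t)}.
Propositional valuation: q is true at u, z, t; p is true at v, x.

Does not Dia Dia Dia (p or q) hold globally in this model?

No

Let φ = not Dia Dia Dia (p or q). Evaluate φ at each world:
  u (successors {u}): φ is false.
  v (successors {v}): φ is false.
  w (successors {w}): φ is true.
  x (successors {x}): φ is false.
  y (successors {v, x, y}): φ is false.
  z (successors {z}): φ is false.
  t (successors {v, t}): φ is false.
Detail at u (counterexample):
  At u: Dia Dia Dia (p or q) is true, so not Dia Dia Dia (p or q) is false.
    At u: Dia Dia Dia (p or q) requires Dia Dia (p or q) at some successor in {u}.
      Dia Dia (p or q) holds at u, so Dia Dia Dia (p or q) is true at u.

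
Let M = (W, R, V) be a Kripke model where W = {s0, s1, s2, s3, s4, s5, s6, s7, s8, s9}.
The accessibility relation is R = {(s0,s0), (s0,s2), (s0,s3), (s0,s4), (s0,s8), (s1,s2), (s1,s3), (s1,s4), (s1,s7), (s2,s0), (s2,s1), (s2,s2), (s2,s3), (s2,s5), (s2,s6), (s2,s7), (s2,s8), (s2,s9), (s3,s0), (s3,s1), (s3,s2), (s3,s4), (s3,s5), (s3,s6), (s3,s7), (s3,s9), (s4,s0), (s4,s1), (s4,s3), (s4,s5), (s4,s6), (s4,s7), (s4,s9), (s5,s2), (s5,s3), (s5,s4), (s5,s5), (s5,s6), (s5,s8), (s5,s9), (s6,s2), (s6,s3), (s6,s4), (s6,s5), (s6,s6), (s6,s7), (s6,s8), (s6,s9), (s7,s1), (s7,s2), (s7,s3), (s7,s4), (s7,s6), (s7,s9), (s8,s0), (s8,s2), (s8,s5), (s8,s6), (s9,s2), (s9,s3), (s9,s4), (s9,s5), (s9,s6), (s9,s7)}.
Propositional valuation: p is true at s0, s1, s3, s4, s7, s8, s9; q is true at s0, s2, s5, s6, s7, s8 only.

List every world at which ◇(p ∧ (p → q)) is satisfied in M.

Let φ = ◇(p ∧ (p → q)). Evaluate φ at each world:
  s0 (successors {s0, s2, s3, s4, s8}): φ is true.
  s1 (successors {s2, s3, s4, s7}): φ is true.
  s2 (successors {s0, s1, s2, s3, s5, s6, s7, s8, s9}): φ is true.
  s3 (successors {s0, s1, s2, s4, s5, s6, s7, s9}): φ is true.
  s4 (successors {s0, s1, s3, s5, s6, s7, s9}): φ is true.
  s5 (successors {s2, s3, s4, s5, s6, s8, s9}): φ is true.
  s6 (successors {s2, s3, s4, s5, s6, s7, s8, s9}): φ is true.
  s7 (successors {s1, s2, s3, s4, s6, s9}): φ is false.
  s8 (successors {s0, s2, s5, s6}): φ is true.
  s9 (successors {s2, s3, s4, s5, s6, s7}): φ is true.
For instance, at s4:
  At s4: ◇(p ∧ (p → q)) requires p ∧ (p → q) at some successor in {s0, s1, s3, s5, s6, s7, s9}.
    p ∧ (p → q) holds at s0, so ◇(p ∧ (p → q)) is true at s4.
Satisfying worlds: {s0, s1, s2, s3, s4, s5, s6, s8, s9}

s0, s1, s2, s3, s4, s5, s6, s8, s9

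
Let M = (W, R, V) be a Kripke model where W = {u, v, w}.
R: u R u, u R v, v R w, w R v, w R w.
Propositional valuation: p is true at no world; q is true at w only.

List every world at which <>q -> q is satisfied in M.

Recall that <>ψ holds at a world iff ψ holds at some accessible world.
Let φ = <>q -> q. Evaluate φ at each world:
  u (successors {u, v}): φ is true.
  v (successors {w}): φ is false.
  w (successors {v, w}): φ is true.
For instance, at w:
  At w: <>q is true, q is true, so <>q -> q is true.
    At w: <>q requires q at some successor in {v, w}.
      q holds at w, so <>q is true at w.
Satisfying worlds: {u, w}

u, w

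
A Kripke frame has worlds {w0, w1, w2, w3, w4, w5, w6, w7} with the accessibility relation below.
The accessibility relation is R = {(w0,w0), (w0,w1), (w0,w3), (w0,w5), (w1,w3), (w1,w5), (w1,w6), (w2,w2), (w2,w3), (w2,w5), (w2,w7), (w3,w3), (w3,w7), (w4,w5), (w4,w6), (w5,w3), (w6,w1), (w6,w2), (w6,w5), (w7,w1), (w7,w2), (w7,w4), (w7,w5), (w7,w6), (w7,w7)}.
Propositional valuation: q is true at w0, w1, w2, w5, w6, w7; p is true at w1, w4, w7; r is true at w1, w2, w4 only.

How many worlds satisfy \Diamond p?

Let φ = \Diamond p. Evaluate φ at each world:
  w0 (successors {w0, w1, w3, w5}): φ is true.
  w1 (successors {w3, w5, w6}): φ is false.
  w2 (successors {w2, w3, w5, w7}): φ is true.
  w3 (successors {w3, w7}): φ is true.
  w4 (successors {w5, w6}): φ is false.
  w5 (successors {w3}): φ is false.
  w6 (successors {w1, w2, w5}): φ is true.
  w7 (successors {w1, w2, w4, w5, w6, w7}): φ is true.
For instance, at w0:
  At w0: \Diamond p requires p at some successor in {w0, w1, w3, w5}.
    p holds at w1, so \Diamond p is true at w0.
Satisfying worlds: {w0, w2, w3, w6, w7}

5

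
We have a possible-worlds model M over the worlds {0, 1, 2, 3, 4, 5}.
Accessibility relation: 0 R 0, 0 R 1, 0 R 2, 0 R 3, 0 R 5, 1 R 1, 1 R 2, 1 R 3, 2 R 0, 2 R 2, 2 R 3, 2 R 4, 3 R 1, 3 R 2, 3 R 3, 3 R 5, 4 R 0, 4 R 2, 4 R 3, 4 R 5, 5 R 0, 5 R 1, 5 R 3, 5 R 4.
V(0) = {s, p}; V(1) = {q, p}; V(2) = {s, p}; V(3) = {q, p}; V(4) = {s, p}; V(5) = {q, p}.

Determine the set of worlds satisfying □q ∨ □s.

Recall that □ψ holds at a world iff ψ holds at every accessible world, and ◇ψ holds iff ψ holds at some accessible world.
Let φ = □q ∨ □s. Evaluate φ at each world:
  0 (successors {0, 1, 2, 3, 5}): φ is false.
  1 (successors {1, 2, 3}): φ is false.
  2 (successors {0, 2, 3, 4}): φ is false.
  3 (successors {1, 2, 3, 5}): φ is false.
  4 (successors {0, 2, 3, 5}): φ is false.
  5 (successors {0, 1, 3, 4}): φ is false.
For instance, at 0:
  At 0: □q is false, □s is false, so □q ∨ □s is false.
    At 0: □q requires q at every successor {0, 1, 2, 3, 5}.
      q fails at 0, so □q is false at 0.
    At 0: □s requires s at every successor {0, 1, 2, 3, 5}.
      s fails at 1, so □s is false at 0.
Satisfying worlds: none.

none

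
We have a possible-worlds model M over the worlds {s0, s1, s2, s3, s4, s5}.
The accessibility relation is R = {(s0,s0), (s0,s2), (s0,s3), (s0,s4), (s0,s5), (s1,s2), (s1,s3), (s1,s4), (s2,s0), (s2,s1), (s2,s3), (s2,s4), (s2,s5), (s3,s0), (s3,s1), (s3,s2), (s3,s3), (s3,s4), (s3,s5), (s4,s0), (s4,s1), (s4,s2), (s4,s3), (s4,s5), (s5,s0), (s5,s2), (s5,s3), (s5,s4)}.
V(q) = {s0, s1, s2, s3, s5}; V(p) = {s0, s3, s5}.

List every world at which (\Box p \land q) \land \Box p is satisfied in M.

none

Let φ = (\Box p \land q) \land \Box p. Evaluate φ at each world:
  s0 (successors {s0, s2, s3, s4, s5}): φ is false.
  s1 (successors {s2, s3, s4}): φ is false.
  s2 (successors {s0, s1, s3, s4, s5}): φ is false.
  s3 (successors {s0, s1, s2, s3, s4, s5}): φ is false.
  s4 (successors {s0, s1, s2, s3, s5}): φ is false.
  s5 (successors {s0, s2, s3, s4}): φ is false.
For instance, at s3:
  At s3: \Box p \land q is false, \Box p is false, so (\Box p \land q) \land \Box p is false.
    At s3: \Box p is false, q is true, so \Box p \land q is false.
      At s3: \Box p requires p at every successor {s0, s1, s2, s3, s4, s5}.
        p fails at s1, so \Box p is false at s3.
    At s3: \Box p requires p at every successor {s0, s1, s2, s3, s4, s5}.
      p fails at s1, so \Box p is false at s3.
Satisfying worlds: none.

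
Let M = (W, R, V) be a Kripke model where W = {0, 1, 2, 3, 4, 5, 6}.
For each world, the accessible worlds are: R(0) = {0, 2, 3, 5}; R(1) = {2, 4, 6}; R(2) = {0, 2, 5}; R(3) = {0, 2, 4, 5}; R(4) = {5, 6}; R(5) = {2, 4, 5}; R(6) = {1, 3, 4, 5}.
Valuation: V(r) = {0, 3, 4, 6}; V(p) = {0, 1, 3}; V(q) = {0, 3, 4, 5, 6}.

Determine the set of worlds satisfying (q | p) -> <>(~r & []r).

2

Recall that []ψ holds at a world iff ψ holds at every accessible world, and <>ψ holds iff ψ holds at some accessible world.
Let φ = (q | p) -> <>(~r & []r). Evaluate φ at each world:
  0 (successors {0, 2, 3, 5}): φ is false.
  1 (successors {2, 4, 6}): φ is false.
  2 (successors {0, 2, 5}): φ is true.
  3 (successors {0, 2, 4, 5}): φ is false.
  4 (successors {5, 6}): φ is false.
  5 (successors {2, 4, 5}): φ is false.
  6 (successors {1, 3, 4, 5}): φ is false.
For instance, at 5:
  At 5: q | p is true, <>(~r & []r) is false, so (q | p) -> <>(~r & []r) is false.
    At 5: <>(~r & []r) requires ~r & []r at some successor in {2, 4, 5}.
      At 2: ~r & []r is false.
      At 4: ~r & []r is false.
      At 5: ~r & []r is false.
    So <>(~r & []r) is false at 5.
Satisfying worlds: {2}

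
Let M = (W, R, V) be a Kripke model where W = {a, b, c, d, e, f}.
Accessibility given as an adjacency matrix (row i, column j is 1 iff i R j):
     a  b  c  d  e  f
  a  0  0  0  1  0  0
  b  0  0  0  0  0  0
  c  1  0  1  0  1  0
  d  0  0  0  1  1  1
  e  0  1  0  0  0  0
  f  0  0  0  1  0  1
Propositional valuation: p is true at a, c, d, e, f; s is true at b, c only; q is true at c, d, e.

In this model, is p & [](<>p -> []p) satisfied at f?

At f: p is true, [](<>p -> []p) is true, so p & [](<>p -> []p) is true.
  At f: [](<>p -> []p) requires <>p -> []p at every successor {d, f}.
      At d: <>p is true, []p is true, so <>p -> []p is true.
      At f: <>p is true, []p is true, so <>p -> []p is true.
  So [](<>p -> []p) is true at f.

Yes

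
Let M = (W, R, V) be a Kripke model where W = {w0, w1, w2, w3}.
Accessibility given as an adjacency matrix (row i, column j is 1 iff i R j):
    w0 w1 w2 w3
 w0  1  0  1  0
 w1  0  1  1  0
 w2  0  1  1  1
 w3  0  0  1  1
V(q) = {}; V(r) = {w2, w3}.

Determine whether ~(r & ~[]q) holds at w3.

At w3: r & ~[]q is true, so ~(r & ~[]q) is false.
  At w3: r is true, ~[]q is true, so r & ~[]q is true.
    At w3: []q is false, so ~[]q is true.
      At w3: []q requires q at every successor {w2, w3}.
        q fails at w2, so []q is false at w3.

No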